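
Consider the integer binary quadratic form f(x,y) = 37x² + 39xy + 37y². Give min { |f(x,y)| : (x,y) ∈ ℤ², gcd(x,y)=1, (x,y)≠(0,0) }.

translate: b→-35 (≡39 mod 74), so (37,39,37)→(37,-35,35)
flip: (37,-35,35)→(35,35,37)
reduced (well bottom): (35,35,37) with a≤c, −a<b≤a
well minimum = a = 35

35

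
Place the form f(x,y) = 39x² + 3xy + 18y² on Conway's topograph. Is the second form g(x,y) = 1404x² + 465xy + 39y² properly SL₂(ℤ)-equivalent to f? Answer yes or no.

D₁ = -2799, D₂ = -2799
f: flip: (39,3,18)→(18,-3,39)
f: reduced (well bottom): (18,-3,39) with a≤c, −a<b≤a
g: flip: (1404,465,39)→(39,-465,1404)
g: translate: b→3 (≡-465 mod 78), so (39,-465,1404)→(39,3,18)
g: flip: (39,3,18)→(18,-3,39)
g: reduced (well bottom): (18,-3,39) with a≤c, −a<b≤a
reduced forms (18, -3, 39) vs (18, -3, 39) ⇒ equivalent

yes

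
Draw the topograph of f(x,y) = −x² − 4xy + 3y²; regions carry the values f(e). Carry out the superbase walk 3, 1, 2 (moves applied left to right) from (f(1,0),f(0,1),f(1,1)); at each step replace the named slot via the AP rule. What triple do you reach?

start (-1,3,-2) = (f(1,0),f(0,1),f(1,1))
replace slot 3: 2·((-1)+3) − (-2) = 6 → (-1,3,6)
replace slot 1: 2·(3+6) − (-1) = 19 → (19,3,6)
replace slot 2: 2·(19+6) − 3 = 47 → (19,47,6)

19,47,6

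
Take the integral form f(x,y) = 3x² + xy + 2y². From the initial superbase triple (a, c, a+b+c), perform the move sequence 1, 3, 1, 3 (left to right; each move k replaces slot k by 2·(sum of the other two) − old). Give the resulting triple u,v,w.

start (3,2,6) = (f(1,0),f(0,1),f(1,1))
replace slot 1: 2·(2+6) − 3 = 13 → (13,2,6)
replace slot 3: 2·(13+2) − 6 = 24 → (13,2,24)
replace slot 1: 2·(2+24) − 13 = 39 → (39,2,24)
replace slot 3: 2·(39+2) − 24 = 58 → (39,2,58)

39,2,58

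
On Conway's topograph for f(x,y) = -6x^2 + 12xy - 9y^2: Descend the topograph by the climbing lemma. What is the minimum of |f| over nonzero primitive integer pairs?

translate: b→0 (≡-12 mod 12), so (6,-12,9)→(6,0,3)
flip: (6,0,3)→(3,0,6)
reduced (well bottom): (3,0,6) with a≤c, −a<b≤a
well minimum |f| = |-3| = 3 (negative-definite)

3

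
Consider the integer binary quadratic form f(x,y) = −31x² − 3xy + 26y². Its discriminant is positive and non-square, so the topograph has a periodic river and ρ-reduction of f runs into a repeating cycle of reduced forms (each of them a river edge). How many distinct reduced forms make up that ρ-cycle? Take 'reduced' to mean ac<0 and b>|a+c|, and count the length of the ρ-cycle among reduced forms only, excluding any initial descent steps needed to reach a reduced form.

D = 3233, ⌊√D⌋ = 56
descent: ρ → (26,55,-2)  [lands on river]
river: ρ → (-2,53,53)
river: ρ → (53,53,-2)
river: ρ → (-2,55,26)
river: ρ → (26,49,-8)
river: ρ → (-8,47,32)
river: ρ → (32,17,-23)
river: ρ → (-23,29,26)
river: ρ → (26,23,-26)
river: ρ → (-26,29,23)
river: ρ → (23,17,-32)
river: ρ → (-32,47,8)
river: ρ → (8,49,-26)
river: ρ → (-26,55,2)
river: ρ → (2,53,-53)
river: ρ → (-53,53,2)
river: ρ → (2,55,-26)
river: ρ → (-26,49,8)
river: ρ → (8,47,-32)
river: ρ → (-32,17,23)
river: ρ → (23,29,-26)
river: ρ → (-26,23,26)
river: ρ → (26,29,-23)
river: ρ → (-23,17,32)
river: ρ → (32,47,-8)
river: ρ → (-8,49,26)
ρ-cycle length = 26 (tail of 1 descent step not counted)

26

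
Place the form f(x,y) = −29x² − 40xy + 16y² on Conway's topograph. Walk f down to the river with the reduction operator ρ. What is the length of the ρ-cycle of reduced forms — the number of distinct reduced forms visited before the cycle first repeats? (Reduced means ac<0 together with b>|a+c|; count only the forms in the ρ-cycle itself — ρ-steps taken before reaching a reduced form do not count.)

D = 3456, ⌊√D⌋ = 58
descent: ρ → (16,40,-29)  [lands on river]
river: ρ → (-29,18,27)
river: ρ → (27,36,-20)
river: ρ → (-20,44,19)
river: ρ → (19,32,-32)
river: ρ → (-32,32,19)
river: ρ → (19,44,-20)
river: ρ → (-20,36,27)
river: ρ → (27,18,-29)
river: ρ → (-29,40,16)
river: ρ → (16,56,-5)
river: ρ → (-5,54,27)
river: ρ → (27,54,-5)
river: ρ → (-5,56,16)
ρ-cycle length = 14 (tail of 1 descent step not counted)

14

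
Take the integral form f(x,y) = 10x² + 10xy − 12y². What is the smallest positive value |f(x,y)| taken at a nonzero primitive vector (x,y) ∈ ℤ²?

river: ρ → (-12,14,8)
river: ρ → (8,18,-8)
river: ρ → (-8,14,12)
river: ρ → (12,10,-10)
river: ρ → (-10,10,12)
river: ρ → (12,14,-8)
river: ρ → (-8,18,8)
river: ρ → (8,14,-12)
river: ρ → (-12,10,10)
river: ρ → (10,10,-12)
closes: descent 0, river 10
min |a| on river = 8

8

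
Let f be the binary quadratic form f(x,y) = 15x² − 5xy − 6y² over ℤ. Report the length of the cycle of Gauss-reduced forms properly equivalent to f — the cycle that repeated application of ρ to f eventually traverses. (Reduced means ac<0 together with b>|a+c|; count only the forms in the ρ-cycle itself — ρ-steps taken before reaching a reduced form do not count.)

D = 385, ⌊√D⌋ = 19
descent: ρ → (-6,17,4)  [lands on river]
river: ρ → (4,15,-10)
river: ρ → (-10,5,9)
river: ρ → (9,13,-6)
river: ρ → (-6,11,11)
river: ρ → (11,11,-6)
river: ρ → (-6,13,9)
river: ρ → (9,5,-10)
river: ρ → (-10,15,4)
river: ρ → (4,17,-6)
river: ρ → (-6,19,1)
river: ρ → (1,19,-6)
ρ-cycle length = 12 (tail of 1 descent step not counted)

12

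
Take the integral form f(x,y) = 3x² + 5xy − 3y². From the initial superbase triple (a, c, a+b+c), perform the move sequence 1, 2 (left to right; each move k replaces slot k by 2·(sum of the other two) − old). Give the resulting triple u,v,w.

start (3,-3,5) = (f(1,0),f(0,1),f(1,1))
replace slot 1: 2·((-3)+5) − 3 = 1 → (1,-3,5)
replace slot 2: 2·(1+5) − (-3) = 15 → (1,15,5)

1,15,5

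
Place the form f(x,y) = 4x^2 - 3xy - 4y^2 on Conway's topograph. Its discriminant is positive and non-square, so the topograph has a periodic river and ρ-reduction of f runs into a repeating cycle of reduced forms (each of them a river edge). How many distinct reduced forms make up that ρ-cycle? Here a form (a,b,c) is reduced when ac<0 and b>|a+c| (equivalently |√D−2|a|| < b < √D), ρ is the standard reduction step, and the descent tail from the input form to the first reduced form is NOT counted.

D = 73, ⌊√D⌋ = 8
descent: ρ → (-4,3,4)  [lands on river]
river: ρ → (4,5,-3)
river: ρ → (-3,7,2)
river: ρ → (2,5,-6)
river: ρ → (-6,7,1)
river: ρ → (1,7,-6)
river: ρ → (-6,5,2)
river: ρ → (2,7,-3)
river: ρ → (-3,5,4)
river: ρ → (4,3,-4)
river: ρ → (-4,5,3)
river: ρ → (3,7,-2)
river: ρ → (-2,5,6)
river: ρ → (6,7,-1)
river: ρ → (-1,7,6)
river: ρ → (6,5,-2)
river: ρ → (-2,7,3)
river: ρ → (3,5,-4)
ρ-cycle length = 18 (tail of 1 descent step not counted)

18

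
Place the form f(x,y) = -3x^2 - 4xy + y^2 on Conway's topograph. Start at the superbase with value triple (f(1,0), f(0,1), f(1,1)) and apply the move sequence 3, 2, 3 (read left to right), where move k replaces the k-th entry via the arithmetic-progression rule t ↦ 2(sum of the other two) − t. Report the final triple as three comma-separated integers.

start (-3,1,-6) = (f(1,0),f(0,1),f(1,1))
replace slot 3: 2·((-3)+1) − (-6) = 2 → (-3,1,2)
replace slot 2: 2·((-3)+2) − 1 = -3 → (-3,-3,2)
replace slot 3: 2·((-3)+(-3)) − 2 = -14 → (-3,-3,-14)

-3,-3,-14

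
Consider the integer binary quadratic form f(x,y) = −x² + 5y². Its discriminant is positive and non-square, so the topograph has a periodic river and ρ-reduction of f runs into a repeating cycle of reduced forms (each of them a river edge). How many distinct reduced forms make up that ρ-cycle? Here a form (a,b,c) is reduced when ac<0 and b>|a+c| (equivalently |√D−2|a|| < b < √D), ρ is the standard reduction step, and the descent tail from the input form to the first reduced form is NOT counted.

D = 20, ⌊√D⌋ = 4
descent: ρ → (5,0,-1)
descent: ρ → (-1,4,1)  [lands on river]
river: ρ → (1,4,-1)
ρ-cycle length = 2 (tail of 2 descent steps not counted)

2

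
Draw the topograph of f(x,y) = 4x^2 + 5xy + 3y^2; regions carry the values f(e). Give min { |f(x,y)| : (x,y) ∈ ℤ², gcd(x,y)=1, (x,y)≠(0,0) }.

translate: b→-3 (≡5 mod 8), so (4,5,3)→(4,-3,2)
flip: (4,-3,2)→(2,3,4)
translate: b→-1 (≡3 mod 4), so (2,3,4)→(2,-1,3)
reduced (well bottom): (2,-1,3) with a≤c, −a<b≤a
well minimum = a = 2

2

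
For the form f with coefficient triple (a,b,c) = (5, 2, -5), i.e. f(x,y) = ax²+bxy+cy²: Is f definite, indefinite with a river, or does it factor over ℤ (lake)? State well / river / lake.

D = b²−4ac = 2² − 4·5·(-5) = 104
D > 0 non-square ⇒ indefinite ⇒ periodic river

river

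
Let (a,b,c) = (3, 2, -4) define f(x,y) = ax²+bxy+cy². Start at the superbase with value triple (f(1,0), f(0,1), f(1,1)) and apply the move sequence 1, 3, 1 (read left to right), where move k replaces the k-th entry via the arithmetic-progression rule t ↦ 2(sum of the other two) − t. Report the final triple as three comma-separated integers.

start (3,-4,1) = (f(1,0),f(0,1),f(1,1))
replace slot 1: 2·((-4)+1) − 3 = -9 → (-9,-4,1)
replace slot 3: 2·((-9)+(-4)) − 1 = -27 → (-9,-4,-27)
replace slot 1: 2·((-4)+(-27)) − (-9) = -53 → (-53,-4,-27)

-53,-4,-27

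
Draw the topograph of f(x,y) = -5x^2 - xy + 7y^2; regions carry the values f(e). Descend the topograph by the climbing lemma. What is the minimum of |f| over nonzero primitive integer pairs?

descent: ρ → (7,1,-5)
descent: ρ → (-5,9,3)  [lands on river]
river: ρ → (3,9,-5)
river: ρ → (-5,11,1)
river: ρ → (1,11,-5)
closes: descent 2, river 4
min |a| on river = 1

1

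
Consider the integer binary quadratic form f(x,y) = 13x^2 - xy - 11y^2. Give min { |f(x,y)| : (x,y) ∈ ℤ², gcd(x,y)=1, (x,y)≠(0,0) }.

descent: ρ → (-11,23,1)  [lands on river]
river: ρ → (1,23,-11)
river: ρ → (-11,21,3)
river: ρ → (3,21,-11)
closes: descent 1, river 4
min |a| on river = 1

1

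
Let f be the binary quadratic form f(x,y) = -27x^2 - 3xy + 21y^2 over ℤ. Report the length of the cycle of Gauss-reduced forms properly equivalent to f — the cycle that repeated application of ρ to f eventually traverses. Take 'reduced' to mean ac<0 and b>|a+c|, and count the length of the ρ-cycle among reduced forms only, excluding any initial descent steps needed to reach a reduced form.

D = 2277, ⌊√D⌋ = 47
descent: ρ → (21,45,-3)  [lands on river]
river: ρ → (-3,45,21)
river: ρ → (21,39,-9)
river: ρ → (-9,33,33)
river: ρ → (33,33,-9)
river: ρ → (-9,39,21)
ρ-cycle length = 6 (tail of 1 descent step not counted)

6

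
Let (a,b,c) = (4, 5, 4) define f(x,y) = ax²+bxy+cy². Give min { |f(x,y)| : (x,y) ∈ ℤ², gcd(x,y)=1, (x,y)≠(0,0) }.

translate: b→-3 (≡5 mod 8), so (4,5,4)→(4,-3,3)
flip: (4,-3,3)→(3,3,4)
reduced (well bottom): (3,3,4) with a≤c, −a<b≤a
well minimum = a = 3

3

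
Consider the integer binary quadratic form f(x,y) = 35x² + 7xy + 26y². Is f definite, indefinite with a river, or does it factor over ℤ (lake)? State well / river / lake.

D = b²−4ac = 7² − 4·35·26 = -3591
D < 0 ⇒ definite ⇒ every region one sign ⇒ single well

well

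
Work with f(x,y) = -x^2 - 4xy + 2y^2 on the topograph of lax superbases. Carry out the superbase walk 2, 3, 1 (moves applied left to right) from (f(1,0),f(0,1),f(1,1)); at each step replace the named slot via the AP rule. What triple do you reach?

start (-1,2,-3) = (f(1,0),f(0,1),f(1,1))
replace slot 2: 2·((-1)+(-3)) − 2 = -10 → (-1,-10,-3)
replace slot 3: 2·((-1)+(-10)) − (-3) = -19 → (-1,-10,-19)
replace slot 1: 2·((-10)+(-19)) − (-1) = -57 → (-57,-10,-19)

-57,-10,-19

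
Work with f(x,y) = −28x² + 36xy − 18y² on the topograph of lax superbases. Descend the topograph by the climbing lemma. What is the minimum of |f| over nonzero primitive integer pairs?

translate: b→20 (≡-36 mod 56), so (28,-36,18)→(28,20,10)
flip: (28,20,10)→(10,-20,28)
translate: b→0 (≡-20 mod 20), so (10,-20,28)→(10,0,18)
reduced (well bottom): (10,0,18) with a≤c, −a<b≤a
well minimum |f| = |-10| = 10 (negative-definite)

10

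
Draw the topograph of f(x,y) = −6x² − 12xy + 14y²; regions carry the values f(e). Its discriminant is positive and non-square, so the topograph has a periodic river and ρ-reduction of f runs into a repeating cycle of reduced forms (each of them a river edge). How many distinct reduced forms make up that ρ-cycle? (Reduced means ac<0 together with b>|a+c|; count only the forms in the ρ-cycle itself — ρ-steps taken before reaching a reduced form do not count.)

D = 480, ⌊√D⌋ = 21
descent: ρ → (14,12,-6)  [lands on river]
river: ρ → (-6,12,14)
river: ρ → (14,16,-4)
river: ρ → (-4,16,14)
ρ-cycle length = 4 (tail of 1 descent step not counted)

4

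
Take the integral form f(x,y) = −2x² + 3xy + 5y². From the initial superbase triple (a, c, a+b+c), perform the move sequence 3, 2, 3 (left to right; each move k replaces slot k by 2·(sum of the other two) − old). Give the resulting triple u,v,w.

start (-2,5,6) = (f(1,0),f(0,1),f(1,1))
replace slot 3: 2·((-2)+5) − 6 = 0 → (-2,5,0)
replace slot 2: 2·((-2)+0) − 5 = -9 → (-2,-9,0)
replace slot 3: 2·((-2)+(-9)) − 0 = -22 → (-2,-9,-22)

-2,-9,-22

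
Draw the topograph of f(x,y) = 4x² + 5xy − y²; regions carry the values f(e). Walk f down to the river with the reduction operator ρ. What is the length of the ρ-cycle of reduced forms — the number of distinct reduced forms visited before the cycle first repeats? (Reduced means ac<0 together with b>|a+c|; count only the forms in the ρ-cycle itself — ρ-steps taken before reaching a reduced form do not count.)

D = 41, ⌊√D⌋ = 6
river: ρ → (-1,5,4)
river: ρ → (4,3,-2)
river: ρ → (-2,5,2)
river: ρ → (2,3,-4)
river: ρ → (-4,5,1)
river: ρ → (1,5,-4)
river: ρ → (-4,3,2)
river: ρ → (2,5,-2)
river: ρ → (-2,3,4)
river: ρ → (4,5,-1)
ρ-cycle length = 10 (tail of 0 descent steps not counted)

10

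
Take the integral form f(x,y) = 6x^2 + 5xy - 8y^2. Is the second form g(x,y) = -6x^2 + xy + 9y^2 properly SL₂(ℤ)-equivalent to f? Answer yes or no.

D₁ = 217, D₂ = 217
river cycle of f (length 16): (-8, 11, 3), (3, 13, -4), (-4, 11, 6), (6, 13, -2), (-2, 11, 12), (12, 13, -1), (-1, 13, 12), (12, 11, -2), (-2, 13, 6), (6, 11, -4), … (6 more)
river cycle of g (length 16): (-6, 13, 2), (2, 11, -12), (-12, 13, 1), (1, 13, -12), (-12, 11, 2), (2, 13, -6), (-6, 11, 4), (4, 13, -3), (-3, 11, 8), (8, 5, -6), … (6 more)
cycles differ ⇒ inequivalent

no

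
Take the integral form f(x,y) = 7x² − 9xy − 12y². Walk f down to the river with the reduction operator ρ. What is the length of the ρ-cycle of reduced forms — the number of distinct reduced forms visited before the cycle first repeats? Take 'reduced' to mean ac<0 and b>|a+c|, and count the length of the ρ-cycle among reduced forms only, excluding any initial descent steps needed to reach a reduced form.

D = 417, ⌊√D⌋ = 20
descent: ρ → (-12,9,7)  [lands on river]
river: ρ → (7,19,-2)
river: ρ → (-2,17,16)
river: ρ → (16,15,-3)
river: ρ → (-3,15,16)
river: ρ → (16,17,-2)
river: ρ → (-2,19,7)
river: ρ → (7,9,-12)
river: ρ → (-12,15,4)
river: ρ → (4,17,-8)
river: ρ → (-8,15,6)
river: ρ → (6,9,-14)
river: ρ → (-14,19,1)
river: ρ → (1,19,-14)
river: ρ → (-14,9,6)
river: ρ → (6,15,-8)
river: ρ → (-8,17,4)
river: ρ → (4,15,-12)
ρ-cycle length = 18 (tail of 1 descent step not counted)

18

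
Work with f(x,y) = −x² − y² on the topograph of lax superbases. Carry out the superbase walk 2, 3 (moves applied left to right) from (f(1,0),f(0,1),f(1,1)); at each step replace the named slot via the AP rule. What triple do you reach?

start (-1,-1,-2) = (f(1,0),f(0,1),f(1,1))
replace slot 2: 2·((-1)+(-2)) − (-1) = -5 → (-1,-5,-2)
replace slot 3: 2·((-1)+(-5)) − (-2) = -10 → (-1,-5,-10)

-1,-5,-10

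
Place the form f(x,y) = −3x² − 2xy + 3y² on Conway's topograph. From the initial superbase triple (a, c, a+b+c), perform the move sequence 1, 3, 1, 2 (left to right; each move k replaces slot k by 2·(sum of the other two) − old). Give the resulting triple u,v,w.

start (-3,3,-2) = (f(1,0),f(0,1),f(1,1))
replace slot 1: 2·(3+(-2)) − (-3) = 5 → (5,3,-2)
replace slot 3: 2·(5+3) − (-2) = 18 → (5,3,18)
replace slot 1: 2·(3+18) − 5 = 37 → (37,3,18)
replace slot 2: 2·(37+18) − 3 = 107 → (37,107,18)

37,107,18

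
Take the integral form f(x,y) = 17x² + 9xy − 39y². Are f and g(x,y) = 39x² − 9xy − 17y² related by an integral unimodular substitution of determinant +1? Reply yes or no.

D₁ = 2733, D₂ = 2733
river cycle of f (length 16): (17, 43, -13), (-13, 35, 29), (29, 23, -19), (-19, 15, 33), (33, 51, -1), (-1, 51, 33), (33, 15, -19), (-19, 23, 29), (29, 35, -13), (-13, 43, 17), … (6 more)
river cycle of g (length 16): (-17, 43, 13), (13, 35, -29), (-29, 23, 19), (19, 15, -33), (-33, 51, 1), (1, 51, -33), (-33, 15, 19), (19, 23, -29), (-29, 35, 13), (13, 43, -17), … (6 more)
cycles differ ⇒ inequivalent

no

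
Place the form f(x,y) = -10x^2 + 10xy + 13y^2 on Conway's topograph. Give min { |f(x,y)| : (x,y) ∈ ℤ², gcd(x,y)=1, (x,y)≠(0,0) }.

river: ρ → (13,16,-7)
river: ρ → (-7,12,17)
river: ρ → (17,22,-2)
river: ρ → (-2,22,17)
river: ρ → (17,12,-7)
river: ρ → (-7,16,13)
river: ρ → (13,10,-10)
river: ρ → (-10,10,13)
closes: descent 0, river 8
min |a| on river = 2

2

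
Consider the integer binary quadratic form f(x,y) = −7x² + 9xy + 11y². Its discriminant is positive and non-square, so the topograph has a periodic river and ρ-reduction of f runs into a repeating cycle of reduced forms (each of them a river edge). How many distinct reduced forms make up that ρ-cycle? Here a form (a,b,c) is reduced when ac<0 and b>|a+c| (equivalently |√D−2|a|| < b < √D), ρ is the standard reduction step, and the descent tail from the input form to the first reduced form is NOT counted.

D = 389, ⌊√D⌋ = 19
river: ρ → (11,13,-5)
river: ρ → (-5,17,5)
river: ρ → (5,13,-11)
river: ρ → (-11,9,7)
river: ρ → (7,19,-1)
river: ρ → (-1,19,7)
river: ρ → (7,9,-11)
river: ρ → (-11,13,5)
river: ρ → (5,17,-5)
river: ρ → (-5,13,11)
river: ρ → (11,9,-7)
river: ρ → (-7,19,1)
river: ρ → (1,19,-7)
river: ρ → (-7,9,11)
ρ-cycle length = 14 (tail of 0 descent steps not counted)

14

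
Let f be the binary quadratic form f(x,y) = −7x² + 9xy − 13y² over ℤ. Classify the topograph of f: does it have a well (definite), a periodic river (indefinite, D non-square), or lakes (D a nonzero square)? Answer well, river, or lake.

D = b²−4ac = 9² − 4·(-7)·(-13) = -283
D < 0 ⇒ definite ⇒ every region one sign ⇒ single well

well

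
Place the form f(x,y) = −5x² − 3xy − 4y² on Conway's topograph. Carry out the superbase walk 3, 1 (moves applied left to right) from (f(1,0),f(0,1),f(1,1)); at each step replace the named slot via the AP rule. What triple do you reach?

start (-5,-4,-12) = (f(1,0),f(0,1),f(1,1))
replace slot 3: 2·((-5)+(-4)) − (-12) = -6 → (-5,-4,-6)
replace slot 1: 2·((-4)+(-6)) − (-5) = -15 → (-15,-4,-6)

-15,-4,-6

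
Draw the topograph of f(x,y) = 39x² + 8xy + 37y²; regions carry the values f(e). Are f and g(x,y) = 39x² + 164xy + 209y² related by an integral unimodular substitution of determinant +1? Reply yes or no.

D₁ = -5708, D₂ = -5708
f: flip: (39,8,37)→(37,-8,39)
f: reduced (well bottom): (37,-8,39) with a≤c, −a<b≤a
g: translate: b→8 (≡164 mod 78), so (39,164,209)→(39,8,37)
g: flip: (39,8,37)→(37,-8,39)
g: reduced (well bottom): (37,-8,39) with a≤c, −a<b≤a
reduced forms (37, -8, 39) vs (37, -8, 39) ⇒ equivalent

yes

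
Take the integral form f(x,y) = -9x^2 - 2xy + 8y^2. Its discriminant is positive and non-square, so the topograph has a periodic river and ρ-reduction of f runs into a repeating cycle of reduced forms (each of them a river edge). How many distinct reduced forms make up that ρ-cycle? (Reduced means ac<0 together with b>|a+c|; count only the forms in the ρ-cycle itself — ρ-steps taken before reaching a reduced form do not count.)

D = 292, ⌊√D⌋ = 17
descent: ρ → (8,2,-9)  [lands on river]
river: ρ → (-9,16,1)
river: ρ → (1,16,-9)
river: ρ → (-9,2,8)
river: ρ → (8,14,-3)
river: ρ → (-3,16,3)
river: ρ → (3,14,-8)
river: ρ → (-8,2,9)
river: ρ → (9,16,-1)
river: ρ → (-1,16,9)
river: ρ → (9,2,-8)
river: ρ → (-8,14,3)
river: ρ → (3,16,-3)
river: ρ → (-3,14,8)
ρ-cycle length = 14 (tail of 1 descent step not counted)

14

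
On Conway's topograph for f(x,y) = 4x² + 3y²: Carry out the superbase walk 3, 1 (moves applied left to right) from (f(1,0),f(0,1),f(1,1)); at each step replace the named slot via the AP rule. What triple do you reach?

start (4,3,7) = (f(1,0),f(0,1),f(1,1))
replace slot 3: 2·(4+3) − 7 = 7 → (4,3,7)
replace slot 1: 2·(3+7) − 4 = 16 → (16,3,7)

16,3,7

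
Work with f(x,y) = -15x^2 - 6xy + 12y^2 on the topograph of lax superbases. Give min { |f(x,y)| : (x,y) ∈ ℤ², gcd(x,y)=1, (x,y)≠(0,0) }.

descent: ρ → (12,6,-15)  [lands on river]
river: ρ → (-15,24,3)
river: ρ → (3,24,-15)
river: ρ → (-15,6,12)
river: ρ → (12,18,-9)
river: ρ → (-9,18,12)
closes: descent 1, river 6
min |a| on river = 3

3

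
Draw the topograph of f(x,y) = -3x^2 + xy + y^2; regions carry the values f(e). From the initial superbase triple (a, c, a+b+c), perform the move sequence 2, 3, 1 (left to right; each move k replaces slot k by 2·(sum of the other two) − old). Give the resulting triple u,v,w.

start (-3,1,-1) = (f(1,0),f(0,1),f(1,1))
replace slot 2: 2·((-3)+(-1)) − 1 = -9 → (-3,-9,-1)
replace slot 3: 2·((-3)+(-9)) − (-1) = -23 → (-3,-9,-23)
replace slot 1: 2·((-9)+(-23)) − (-3) = -61 → (-61,-9,-23)

-61,-9,-23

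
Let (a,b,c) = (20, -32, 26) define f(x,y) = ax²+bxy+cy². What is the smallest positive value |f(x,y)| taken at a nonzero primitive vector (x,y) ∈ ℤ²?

translate: b→8 (≡-32 mod 40), so (20,-32,26)→(20,8,14)
flip: (20,8,14)→(14,-8,20)
reduced (well bottom): (14,-8,20) with a≤c, −a<b≤a
well minimum = a = 14

14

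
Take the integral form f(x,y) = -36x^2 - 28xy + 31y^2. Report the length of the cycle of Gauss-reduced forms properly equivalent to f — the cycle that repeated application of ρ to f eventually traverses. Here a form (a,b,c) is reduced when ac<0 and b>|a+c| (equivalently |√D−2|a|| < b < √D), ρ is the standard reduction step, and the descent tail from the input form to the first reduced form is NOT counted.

D = 5248, ⌊√D⌋ = 72
descent: ρ → (31,28,-36)  [lands on river]
river: ρ → (-36,44,23)
river: ρ → (23,48,-32)
river: ρ → (-32,16,39)
river: ρ → (39,62,-9)
river: ρ → (-9,64,32)
river: ρ → (32,64,-9)
river: ρ → (-9,62,39)
river: ρ → (39,16,-32)
river: ρ → (-32,48,23)
river: ρ → (23,44,-36)
river: ρ → (-36,28,31)
river: ρ → (31,34,-33)
river: ρ → (-33,32,32)
river: ρ → (32,32,-33)
river: ρ → (-33,34,31)
ρ-cycle length = 16 (tail of 1 descent step not counted)

16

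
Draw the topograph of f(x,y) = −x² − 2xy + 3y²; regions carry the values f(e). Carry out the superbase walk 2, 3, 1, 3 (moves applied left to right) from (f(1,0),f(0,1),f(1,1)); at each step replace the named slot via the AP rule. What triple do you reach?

start (-1,3,0) = (f(1,0),f(0,1),f(1,1))
replace slot 2: 2·((-1)+0) − 3 = -5 → (-1,-5,0)
replace slot 3: 2·((-1)+(-5)) − 0 = -12 → (-1,-5,-12)
replace slot 1: 2·((-5)+(-12)) − (-1) = -33 → (-33,-5,-12)
replace slot 3: 2·((-33)+(-5)) − (-12) = -64 → (-33,-5,-64)

-33,-5,-64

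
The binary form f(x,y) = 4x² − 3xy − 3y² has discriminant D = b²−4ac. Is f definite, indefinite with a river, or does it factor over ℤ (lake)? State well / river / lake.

D = b²−4ac = (-3)² − 4·4·(-3) = 57
D > 0 non-square ⇒ indefinite ⇒ periodic river

river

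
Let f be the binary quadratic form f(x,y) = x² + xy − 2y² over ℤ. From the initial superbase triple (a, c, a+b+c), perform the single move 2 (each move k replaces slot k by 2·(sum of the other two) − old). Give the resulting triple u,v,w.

start (1,-2,0) = (f(1,0),f(0,1),f(1,1))
replace slot 2: 2·(1+0) − (-2) = 4 → (1,4,0)

1,4,0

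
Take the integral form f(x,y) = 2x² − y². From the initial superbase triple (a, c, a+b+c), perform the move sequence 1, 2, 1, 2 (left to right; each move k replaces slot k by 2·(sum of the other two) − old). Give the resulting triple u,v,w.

start (2,-1,1) = (f(1,0),f(0,1),f(1,1))
replace slot 1: 2·((-1)+1) − 2 = -2 → (-2,-1,1)
replace slot 2: 2·((-2)+1) − (-1) = -1 → (-2,-1,1)
replace slot 1: 2·((-1)+1) − (-2) = 2 → (2,-1,1)
replace slot 2: 2·(2+1) − (-1) = 7 → (2,7,1)

2,7,1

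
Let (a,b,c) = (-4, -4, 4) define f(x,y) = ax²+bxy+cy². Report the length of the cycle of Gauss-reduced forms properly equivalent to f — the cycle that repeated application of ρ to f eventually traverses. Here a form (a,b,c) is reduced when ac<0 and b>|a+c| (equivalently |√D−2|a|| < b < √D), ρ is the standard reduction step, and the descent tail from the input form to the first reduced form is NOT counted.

D = 80, ⌊√D⌋ = 8
descent: ρ → (4,4,-4)  [lands on river]
river: ρ → (-4,4,4)
ρ-cycle length = 2 (tail of 1 descent step not counted)

2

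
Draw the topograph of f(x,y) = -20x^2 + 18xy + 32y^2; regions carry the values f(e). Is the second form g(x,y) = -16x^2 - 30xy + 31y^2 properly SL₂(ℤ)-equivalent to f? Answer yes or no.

D₁ = 2884, D₂ = 2884
river cycle of f (length 36): (32, 46, -6), (-6, 50, 16), (16, 46, -12), (-12, 50, 8), (8, 46, -24), (-24, 50, 4), (4, 46, -48), (-48, 50, 2), (2, 50, -48), (-48, 46, 4), … (26 more)
river cycle of g (length 40): (31, 30, -16), (-16, 34, 27), (27, 20, -23), (-23, 26, 24), (24, 22, -25), (-25, 28, 21), (21, 14, -32), (-32, 50, 3), (3, 52, -15), (-15, 38, 24), … (30 more)
cycles differ ⇒ inequivalent

no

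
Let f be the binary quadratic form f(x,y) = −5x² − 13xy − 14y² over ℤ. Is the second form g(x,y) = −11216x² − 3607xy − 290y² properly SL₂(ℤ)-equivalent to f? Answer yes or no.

D₁ = -111, D₂ = -111
f is negative-definite; reduce −f:
−f: translate: b→3 (≡13 mod 10), so (5,13,14)→(5,3,6)
−f: reduced (well bottom): (5,3,6) with a≤c, −a<b≤a
flip sign back: reduced form of f is (-5,-3,-6)
g is negative-definite; reduce −g:
−g: flip: (11216,3607,290)→(290,-3607,11216)
−g: translate: b→-127 (≡-3607 mod 580), so (290,-3607,11216)→(290,-127,14)
−g: flip: (290,-127,14)→(14,127,290)
−g: translate: b→-13 (≡127 mod 28), so (14,127,290)→(14,-13,5)
−g: flip: (14,-13,5)→(5,13,14)
−g: translate: b→3 (≡13 mod 10), so (5,13,14)→(5,3,6)
−g: reduced (well bottom): (5,3,6) with a≤c, −a<b≤a
flip sign back: reduced form of g is (-5,-3,-6)
reduced forms (-5, -3, -6) vs (-5, -3, -6) ⇒ equivalent

yes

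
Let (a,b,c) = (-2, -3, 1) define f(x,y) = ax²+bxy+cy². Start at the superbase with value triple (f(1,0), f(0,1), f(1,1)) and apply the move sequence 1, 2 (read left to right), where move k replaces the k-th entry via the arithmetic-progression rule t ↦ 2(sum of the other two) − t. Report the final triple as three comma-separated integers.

start (-2,1,-4) = (f(1,0),f(0,1),f(1,1))
replace slot 1: 2·(1+(-4)) − (-2) = -4 → (-4,1,-4)
replace slot 2: 2·((-4)+(-4)) − 1 = -17 → (-4,-17,-4)

-4,-17,-4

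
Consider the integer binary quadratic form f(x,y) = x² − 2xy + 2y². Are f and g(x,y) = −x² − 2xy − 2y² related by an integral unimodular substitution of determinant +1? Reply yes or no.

D₁ = -4, D₂ = -4
f: translate: b→0 (≡-2 mod 2), so (1,-2,2)→(1,0,1)
f: reduced (well bottom): (1,0,1) with a≤c, −a<b≤a
g is negative-definite; reduce −g:
−g: translate: b→0 (≡2 mod 2), so (1,2,2)→(1,0,1)
−g: reduced (well bottom): (1,0,1) with a≤c, −a<b≤a
flip sign back: reduced form of g is (-1,0,-1)
reduced forms (1, 0, 1) vs (-1, 0, -1) ⇒ inequivalent

no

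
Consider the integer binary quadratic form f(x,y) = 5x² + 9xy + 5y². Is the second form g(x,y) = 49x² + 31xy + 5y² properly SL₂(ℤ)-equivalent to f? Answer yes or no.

D₁ = -19, D₂ = -19
f: translate: b→-1 (≡9 mod 10), so (5,9,5)→(5,-1,1)
f: flip: (5,-1,1)→(1,1,5)
f: reduced (well bottom): (1,1,5) with a≤c, −a<b≤a
g: flip: (49,31,5)→(5,-31,49)
g: translate: b→-1 (≡-31 mod 10), so (5,-31,49)→(5,-1,1)
g: flip: (5,-1,1)→(1,1,5)
g: reduced (well bottom): (1,1,5) with a≤c, −a<b≤a
reduced forms (1, 1, 5) vs (1, 1, 5) ⇒ equivalent

yes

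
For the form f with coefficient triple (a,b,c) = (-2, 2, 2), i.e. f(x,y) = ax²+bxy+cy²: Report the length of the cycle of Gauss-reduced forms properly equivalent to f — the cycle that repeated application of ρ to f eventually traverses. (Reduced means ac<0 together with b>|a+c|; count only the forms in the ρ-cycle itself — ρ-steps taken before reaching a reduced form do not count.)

D = 20, ⌊√D⌋ = 4
river: ρ → (2,2,-2)
river: ρ → (-2,2,2)
ρ-cycle length = 2 (tail of 0 descent steps not counted)

2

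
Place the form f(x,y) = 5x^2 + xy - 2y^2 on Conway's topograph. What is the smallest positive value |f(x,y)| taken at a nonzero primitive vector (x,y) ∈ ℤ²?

descent: ρ → (-2,3,4)  [lands on river]
river: ρ → (4,5,-1)
river: ρ → (-1,5,4)
river: ρ → (4,3,-2)
river: ρ → (-2,5,2)
river: ρ → (2,3,-4)
river: ρ → (-4,5,1)
river: ρ → (1,5,-4)
river: ρ → (-4,3,2)
river: ρ → (2,5,-2)
closes: descent 1, river 10
min |a| on river = 1

1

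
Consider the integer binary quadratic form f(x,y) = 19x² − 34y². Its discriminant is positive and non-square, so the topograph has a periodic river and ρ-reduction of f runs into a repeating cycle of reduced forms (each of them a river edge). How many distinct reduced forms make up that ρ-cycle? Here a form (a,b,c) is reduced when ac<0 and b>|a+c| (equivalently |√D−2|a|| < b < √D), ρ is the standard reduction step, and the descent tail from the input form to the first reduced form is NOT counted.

D = 2584, ⌊√D⌋ = 50
descent: ρ → (-34,0,19)
descent: ρ → (19,38,-15)  [lands on river]
river: ρ → (-15,22,35)
river: ρ → (35,48,-2)
river: ρ → (-2,48,35)
river: ρ → (35,22,-15)
river: ρ → (-15,38,19)
ρ-cycle length = 6 (tail of 2 descent steps not counted)

6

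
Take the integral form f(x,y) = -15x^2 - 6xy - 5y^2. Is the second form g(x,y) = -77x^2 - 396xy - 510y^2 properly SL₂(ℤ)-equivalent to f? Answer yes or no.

D₁ = -264, D₂ = -264
f is negative-definite; reduce −f:
−f: flip: (15,6,5)→(5,-6,15)
−f: translate: b→4 (≡-6 mod 10), so (5,-6,15)→(5,4,14)
−f: reduced (well bottom): (5,4,14) with a≤c, −a<b≤a
flip sign back: reduced form of f is (-5,-4,-14)
g is negative-definite; reduce −g:
−g: translate: b→-66 (≡396 mod 154), so (77,396,510)→(77,-66,15)
−g: flip: (77,-66,15)→(15,66,77)
−g: translate: b→6 (≡66 mod 30), so (15,66,77)→(15,6,5)
−g: flip: (15,6,5)→(5,-6,15)
−g: translate: b→4 (≡-6 mod 10), so (5,-6,15)→(5,4,14)
−g: reduced (well bottom): (5,4,14) with a≤c, −a<b≤a
flip sign back: reduced form of g is (-5,-4,-14)
reduced forms (-5, -4, -14) vs (-5, -4, -14) ⇒ equivalent

yes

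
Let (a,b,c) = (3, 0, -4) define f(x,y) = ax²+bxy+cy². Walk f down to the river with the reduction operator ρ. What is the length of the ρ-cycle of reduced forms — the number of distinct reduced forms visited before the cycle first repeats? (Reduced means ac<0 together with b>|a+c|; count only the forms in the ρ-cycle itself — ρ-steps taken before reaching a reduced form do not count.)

D = 48, ⌊√D⌋ = 6
descent: ρ → (-4,0,3)
descent: ρ → (3,6,-1)  [lands on river]
river: ρ → (-1,6,3)
ρ-cycle length = 2 (tail of 2 descent steps not counted)

2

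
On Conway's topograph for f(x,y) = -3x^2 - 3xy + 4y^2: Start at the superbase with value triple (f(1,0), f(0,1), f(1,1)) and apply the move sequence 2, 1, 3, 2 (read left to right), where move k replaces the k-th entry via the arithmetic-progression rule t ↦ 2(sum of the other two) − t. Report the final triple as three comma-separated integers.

start (-3,4,-2) = (f(1,0),f(0,1),f(1,1))
replace slot 2: 2·((-3)+(-2)) − 4 = -14 → (-3,-14,-2)
replace slot 1: 2·((-14)+(-2)) − (-3) = -29 → (-29,-14,-2)
replace slot 3: 2·((-29)+(-14)) − (-2) = -84 → (-29,-14,-84)
replace slot 2: 2·((-29)+(-84)) − (-14) = -212 → (-29,-212,-84)

-29,-212,-84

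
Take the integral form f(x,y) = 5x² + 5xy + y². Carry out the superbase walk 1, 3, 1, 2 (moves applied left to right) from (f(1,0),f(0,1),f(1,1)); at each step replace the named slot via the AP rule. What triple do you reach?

start (5,1,11) = (f(1,0),f(0,1),f(1,1))
replace slot 1: 2·(1+11) − 5 = 19 → (19,1,11)
replace slot 3: 2·(19+1) − 11 = 29 → (19,1,29)
replace slot 1: 2·(1+29) − 19 = 41 → (41,1,29)
replace slot 2: 2·(41+29) − 1 = 139 → (41,139,29)

41,139,29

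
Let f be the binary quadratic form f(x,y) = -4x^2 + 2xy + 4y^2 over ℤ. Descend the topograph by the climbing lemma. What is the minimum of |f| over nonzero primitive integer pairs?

river: ρ → (4,6,-2)
river: ρ → (-2,6,4)
river: ρ → (4,2,-4)
river: ρ → (-4,6,2)
river: ρ → (2,6,-4)
river: ρ → (-4,2,4)
closes: descent 0, river 6
min |a| on river = 2

2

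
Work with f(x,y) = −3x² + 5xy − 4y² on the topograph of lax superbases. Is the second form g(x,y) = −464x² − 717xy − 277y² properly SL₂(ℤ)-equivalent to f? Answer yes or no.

D₁ = -23, D₂ = -23
f is negative-definite; reduce −f:
−f: translate: b→1 (≡-5 mod 6), so (3,-5,4)→(3,1,2)
−f: flip: (3,1,2)→(2,-1,3)
−f: reduced (well bottom): (2,-1,3) with a≤c, −a<b≤a
flip sign back: reduced form of f is (-2,1,-3)
g is negative-definite; reduce −g:
−g: translate: b→-211 (≡717 mod 928), so (464,717,277)→(464,-211,24)
−g: flip: (464,-211,24)→(24,211,464)
−g: translate: b→19 (≡211 mod 48), so (24,211,464)→(24,19,4)
−g: flip: (24,19,4)→(4,-19,24)
−g: translate: b→-3 (≡-19 mod 8), so (4,-19,24)→(4,-3,2)
−g: flip: (4,-3,2)→(2,3,4)
−g: translate: b→-1 (≡3 mod 4), so (2,3,4)→(2,-1,3)
−g: reduced (well bottom): (2,-1,3) with a≤c, −a<b≤a
flip sign back: reduced form of g is (-2,1,-3)
reduced forms (-2, 1, -3) vs (-2, 1, -3) ⇒ equivalent

yes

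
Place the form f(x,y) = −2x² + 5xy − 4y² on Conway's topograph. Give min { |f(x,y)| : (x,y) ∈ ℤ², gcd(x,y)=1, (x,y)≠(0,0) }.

translate: b→-1 (≡-5 mod 4), so (2,-5,4)→(2,-1,1)
flip: (2,-1,1)→(1,1,2)
reduced (well bottom): (1,1,2) with a≤c, −a<b≤a
well minimum |f| = |-1| = 1 (negative-definite)

1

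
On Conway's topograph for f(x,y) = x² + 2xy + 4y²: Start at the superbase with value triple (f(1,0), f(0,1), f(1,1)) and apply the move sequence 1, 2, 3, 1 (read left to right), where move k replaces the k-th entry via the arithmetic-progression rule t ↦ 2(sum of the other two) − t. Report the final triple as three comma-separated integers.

start (1,4,7) = (f(1,0),f(0,1),f(1,1))
replace slot 1: 2·(4+7) − 1 = 21 → (21,4,7)
replace slot 2: 2·(21+7) − 4 = 52 → (21,52,7)
replace slot 3: 2·(21+52) − 7 = 139 → (21,52,139)
replace slot 1: 2·(52+139) − 21 = 361 → (361,52,139)

361,52,139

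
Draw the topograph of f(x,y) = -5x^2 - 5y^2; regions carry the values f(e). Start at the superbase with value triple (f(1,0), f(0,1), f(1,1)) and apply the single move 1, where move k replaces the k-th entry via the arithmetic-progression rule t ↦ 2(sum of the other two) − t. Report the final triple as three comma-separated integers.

start (-5,-5,-10) = (f(1,0),f(0,1),f(1,1))
replace slot 1: 2·((-5)+(-10)) − (-5) = -25 → (-25,-5,-10)

-25,-5,-10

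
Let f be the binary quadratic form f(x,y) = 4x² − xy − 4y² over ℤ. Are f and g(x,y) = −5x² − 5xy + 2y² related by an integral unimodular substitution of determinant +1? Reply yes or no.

D₁ = 65, D₂ = 65
river cycle of f (length 6): (-4, 1, 4), (4, 7, -1), (-1, 7, 4), (4, 1, -4), (-4, 7, 1), (1, 7, -4)
river cycle of g (length 6): (2, 5, -5), (-5, 5, 2), (2, 7, -2), (-2, 5, 5), (5, 5, -2), (-2, 7, 2)
cycles differ ⇒ inequivalent

no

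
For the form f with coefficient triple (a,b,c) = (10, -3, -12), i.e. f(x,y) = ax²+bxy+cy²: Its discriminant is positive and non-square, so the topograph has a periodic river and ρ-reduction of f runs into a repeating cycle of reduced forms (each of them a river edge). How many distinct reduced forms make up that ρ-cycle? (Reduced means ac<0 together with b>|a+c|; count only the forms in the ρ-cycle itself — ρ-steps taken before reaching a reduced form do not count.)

D = 489, ⌊√D⌋ = 22
descent: ρ → (-12,3,10)  [lands on river]
river: ρ → (10,17,-5)
river: ρ → (-5,13,16)
river: ρ → (16,19,-2)
river: ρ → (-2,21,6)
river: ρ → (6,15,-11)
river: ρ → (-11,7,10)
river: ρ → (10,13,-8)
river: ρ → (-8,19,4)
river: ρ → (4,21,-3)
river: ρ → (-3,21,4)
river: ρ → (4,19,-8)
river: ρ → (-8,13,10)
river: ρ → (10,7,-11)
river: ρ → (-11,15,6)
river: ρ → (6,21,-2)
river: ρ → (-2,19,16)
river: ρ → (16,13,-5)
river: ρ → (-5,17,10)
river: ρ → (10,3,-12)
river: ρ → (-12,21,1)
river: ρ → (1,21,-12)
ρ-cycle length = 22 (tail of 1 descent step not counted)

22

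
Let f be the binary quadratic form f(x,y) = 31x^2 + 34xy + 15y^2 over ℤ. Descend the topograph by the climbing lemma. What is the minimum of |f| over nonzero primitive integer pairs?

translate: b→-28 (≡34 mod 62), so (31,34,15)→(31,-28,12)
flip: (31,-28,12)→(12,28,31)
translate: b→4 (≡28 mod 24), so (12,28,31)→(12,4,15)
reduced (well bottom): (12,4,15) with a≤c, −a<b≤a
well minimum = a = 12

12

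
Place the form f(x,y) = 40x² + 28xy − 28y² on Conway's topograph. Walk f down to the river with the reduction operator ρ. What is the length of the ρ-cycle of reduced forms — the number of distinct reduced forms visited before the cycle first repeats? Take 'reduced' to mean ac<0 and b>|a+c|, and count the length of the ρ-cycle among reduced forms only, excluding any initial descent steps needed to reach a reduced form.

D = 5264, ⌊√D⌋ = 72
river: ρ → (-28,28,40)
river: ρ → (40,52,-16)
river: ρ → (-16,44,52)
river: ρ → (52,60,-8)
river: ρ → (-8,68,20)
river: ρ → (20,52,-32)
river: ρ → (-32,12,40)
river: ρ → (40,68,-4)
river: ρ → (-4,68,40)
river: ρ → (40,12,-32)
river: ρ → (-32,52,20)
river: ρ → (20,68,-8)
river: ρ → (-8,60,52)
river: ρ → (52,44,-16)
river: ρ → (-16,52,40)
river: ρ → (40,28,-28)
ρ-cycle length = 16 (tail of 0 descent steps not counted)

16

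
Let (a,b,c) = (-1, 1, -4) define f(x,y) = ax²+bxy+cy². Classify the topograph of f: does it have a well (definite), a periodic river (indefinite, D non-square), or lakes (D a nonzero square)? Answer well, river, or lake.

D = b²−4ac = 1² − 4·(-1)·(-4) = -15
D < 0 ⇒ definite ⇒ every region one sign ⇒ single well

well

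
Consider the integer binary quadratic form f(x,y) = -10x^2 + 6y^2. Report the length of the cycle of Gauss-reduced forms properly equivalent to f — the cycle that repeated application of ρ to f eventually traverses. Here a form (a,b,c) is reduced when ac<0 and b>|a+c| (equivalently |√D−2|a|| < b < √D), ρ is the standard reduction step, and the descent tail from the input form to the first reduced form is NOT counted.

D = 240, ⌊√D⌋ = 15
descent: ρ → (6,12,-4)  [lands on river]
river: ρ → (-4,12,6)
ρ-cycle length = 2 (tail of 1 descent step not counted)

2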